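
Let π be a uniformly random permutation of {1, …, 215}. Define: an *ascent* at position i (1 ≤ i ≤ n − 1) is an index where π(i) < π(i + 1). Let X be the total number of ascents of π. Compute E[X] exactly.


Write X = Σ X_I over i = 1, …, 214, with X_I the indicator of one ascent.
There are 214 indicators.
For each fixed i, the pair (π(i), π(i+1)) is a uniformly random ordered pair of distinct values from {1, …, 215}; by symmetry P[π(i) < π(i+1)] = 1/2.
By linearity: E[X] = 214 · (1/2) = (215 − 1) · (1/2) = 107 ≈ 107.0000.

E[X] = 107 = 107.0000.


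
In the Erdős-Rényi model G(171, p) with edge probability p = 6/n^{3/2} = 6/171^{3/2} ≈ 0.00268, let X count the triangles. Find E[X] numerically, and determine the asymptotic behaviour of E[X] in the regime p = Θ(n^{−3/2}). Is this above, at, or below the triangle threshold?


Number of potential triangles: C(171, 3) = 818805.
Each occurs with probability p³ ≈ (0.00268)³ ≈ 1.93184e-08.
By linearity: E[X] = C(171, 3)·p³ ≈ 818805 · 1.93184e-08 ≈ 0.016.
Since α = 3/2 > 1, p = c/n^{3/2} = o(1/n) is below the triangle threshold p ~ 1/n. Asymptotically E[X] ~ (c³/6)·n^{3(1−α)} = (6³/6)·n^{-1.5} → 0, so by Markov's inequality G has no triangles w.h.p.

E[X] ≈ 0.016; in regime p = Θ(1/n^{3/2}) E[X] tends to 0 (below the triangle threshold p ~ 1/n).


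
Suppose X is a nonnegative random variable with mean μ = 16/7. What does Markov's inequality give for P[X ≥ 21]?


μ = E[X] = 16/7, a = 21.
Markov: P[X ≥ 21] ≤ μ/a = (16/7)/21 = 16/147.
Numerically: ≈ 0.109.
(Since a = 21 > μ = 2.286, the bound 16/147 is < 1 and informative.)

P[X ≥ 21] ≤ 16/147 ≈ 0.109.


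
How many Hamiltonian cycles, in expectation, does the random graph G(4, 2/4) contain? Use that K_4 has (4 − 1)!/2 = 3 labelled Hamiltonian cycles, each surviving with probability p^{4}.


K_4 has (4 − 1)!/2 = 3 labelled Hamiltonian cycles.
For each such Hamiltonian cycle H, let X_H = 1 if all 4 edges of H are present in G. Then P[X_H = 1] = p^{4} = (1/2)^{4} = 1/16.
Summing the indicators: E[X] = Σ_H E[X_H] = 3 · p^{4} = 3 · 1/16 = 3/16.
Numerically: E[X] ≈ 0.188.

E[X] = 3 · (1/2)^{4} = 3/16 ≈ 0.188.


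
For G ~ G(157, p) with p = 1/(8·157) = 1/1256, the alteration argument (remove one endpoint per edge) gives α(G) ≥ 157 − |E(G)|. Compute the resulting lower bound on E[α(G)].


E[|E(G)|] = C(157, 2)·p = 12246 · (1/1256) = 39/4.
E[α(G)] ≥ n − E[|E(G)|] = 157 − 39/4 = 589/4.
Numerically: ≈ 147.2500.
(This is only a lower bound; the true E[α(G)] may be larger.)

E[α(G)] ≥ 589/4 ≈ 147.2500.


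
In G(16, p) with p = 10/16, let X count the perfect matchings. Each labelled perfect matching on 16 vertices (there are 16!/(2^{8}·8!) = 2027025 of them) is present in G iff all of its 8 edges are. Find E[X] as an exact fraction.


K_16 has 16!/(2^{8}·8!) = 2027025 labelled perfect matchings.
For each such perfect matching H, let X_H = 1 if all 8 edges of H are present in G. Then P[X_H = 1] = p^{8} = (5/8)^{8} = 390625/16777216.
Summing the indicators: E[X] = Σ_H E[X_H] = 2027025 · p^{8} = 2027025 · 390625/16777216 = 791806640625/16777216.
Numerically: E[X] ≈ 47195.4.

E[X] = 2027025 · (5/8)^{8} = 791806640625/16777216 ≈ 47195.4.


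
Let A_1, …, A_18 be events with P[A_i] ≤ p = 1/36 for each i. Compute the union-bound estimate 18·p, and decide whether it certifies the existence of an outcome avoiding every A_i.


Union bound: P[∪_{i=1}^{18} A_i] ≤ Σ_i P[A_i] ≤ 18·p = 18·(1/36) = 1/2.
Numerically: 1/2 ≈ 0.5000.
Is 1/2 < 1? YES.
Since P[∪ A_i] ≤ 1/2 < 1, the complement has P[∩ A_i^c] ≥ 1 − 1/2 = 1/2 > 0, so some outcome avoids every A_i.

18·p = 1/2 ≈ 0.5000; existence CERTIFIED by the union bound.


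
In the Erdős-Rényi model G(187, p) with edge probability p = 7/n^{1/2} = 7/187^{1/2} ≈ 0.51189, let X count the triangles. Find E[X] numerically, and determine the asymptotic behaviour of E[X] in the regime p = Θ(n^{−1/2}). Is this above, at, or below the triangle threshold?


Number of potential triangles: C(187, 3) = 1072445.
Each occurs with probability p³ ≈ (0.51189)³ ≈ 1.3413179e-01.
By linearity: E[X] = C(187, 3)·p³ ≈ 1072445 · 1.3413179e-01 ≈ 143848.96419.
Since α = 1/2 < 1, p = c/n^{1/2} ≫ 1/n is above the triangle threshold p ~ 1/n. Asymptotically E[X] ~ (c³/6)·n^{3(1−α)} = (7³/6)·n^{1.5} → ∞; triangles are abundant w.h.p.

E[X] ≈ 143848.96419; in regime p = Θ(1/n^{1/2}) E[X] diverges (above the triangle threshold p ~ 1/n).


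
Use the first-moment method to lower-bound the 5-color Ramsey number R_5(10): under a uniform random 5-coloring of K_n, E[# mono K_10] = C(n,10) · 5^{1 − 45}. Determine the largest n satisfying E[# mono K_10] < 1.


We need C(n, 10) · 5^{1 − 45} < 1, i.e. C(n, 10) < 5^{45 − 1} = 5684341886080801486968994140625.
Check values of n near the boundary:
  n = 5391: C(5391, 10) = 5666344714787188828795213697883; 5666344714787188828795213697883 < 5684341886080801486968994140625? YES
  n = 5392: C(5392, 10) = 5676873040158402483252283957448; 5676873040158402483252283957448 < 5684341886080801486968994140625? YES
  n = 5393: C(5393, 10) = 5687418968154238267170642278008; 5687418968154238267170642278008 < 5684341886080801486968994140625? NO
The largest n with C(n, 10) < 5684341886080801486968994140625 is n = 5392 (where E[X] = 5676873040158402483252283957448/5684341886080801486968994140625 ≈ 0.999). Hence R_5(10) > 5392, i.e. R_5(10) ≥ 5393.

Largest n = 5392; hence R_5(10) > 5392.


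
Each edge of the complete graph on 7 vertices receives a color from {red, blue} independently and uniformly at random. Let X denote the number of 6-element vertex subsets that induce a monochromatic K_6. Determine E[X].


Let X = Σ_S X_S over the C(7, 6) = 7 subsets S of size 6, where X_S = 1 if the K_6 on S is monochromatic.
For a fixed S, the K_6 on S has C(6, 2) = 15 edges. P[all 15 edges red] = (1/2)^15, and likewise for blue, so P[monochromatic] = 2·(1/2)^15 = 2^{1 − 15} = 1/16384.
By linearity of expectation: E[X] = C(7, 6) · 2^{1 − 15} = 7 · 1/16384 = 7/16384.
Numerically: E[X] ≈ 0.000427.

E[X] = C(7,6)·2^(1−C(6,2)) = 7/16384 ≈ 0.000427.


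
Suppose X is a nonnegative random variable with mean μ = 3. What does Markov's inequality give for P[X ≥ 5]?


μ = E[X] = 3, a = 5.
Markov: P[X ≥ 5] ≤ μ/a = (3)/5 = 3/5.
Numerically: ≈ 0.60000.
(Since a = 5 > μ = 3.00000, the bound 3/5 is < 1 and informative.)

P[X ≥ 5] ≤ 3/5 ≈ 0.60000.


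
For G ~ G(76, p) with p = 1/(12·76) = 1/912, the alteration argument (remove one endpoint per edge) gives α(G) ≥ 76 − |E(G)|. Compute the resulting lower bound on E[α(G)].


E[|E(G)|] = C(76, 2)·p = 2850 · (1/912) = 25/8.
E[α(G)] ≥ n − E[|E(G)|] = 76 − 25/8 = 583/8.
Numerically: ≈ 72.8750.
(This is only a lower bound; the true E[α(G)] may be larger.)

E[α(G)] ≥ 583/8 ≈ 72.8750.


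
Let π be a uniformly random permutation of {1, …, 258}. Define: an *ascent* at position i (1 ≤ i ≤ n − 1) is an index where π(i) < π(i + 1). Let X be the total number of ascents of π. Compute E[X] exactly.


Write X = Σ X_I over i = 1, …, 257, with X_I the indicator of one ascent.
There are 257 indicators.
For each fixed i, the pair (π(i), π(i+1)) is a uniformly random ordered pair of distinct values from {1, …, 258}; by symmetry P[π(i) < π(i+1)] = 1/2.
By linearity: E[X] = 257 · (1/2) = (258 − 1) · (1/2) = 257/2 ≈ 128.500000.

E[X] = 257/2 = 128.500000.


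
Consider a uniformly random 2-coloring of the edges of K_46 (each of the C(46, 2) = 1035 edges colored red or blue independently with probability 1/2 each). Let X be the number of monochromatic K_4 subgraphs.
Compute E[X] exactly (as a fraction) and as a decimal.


Let X = Σ_S X_S over the C(46, 4) = 163185 subsets S of size 4, where X_S = 1 if the K_4 on S is monochromatic.
For a fixed S, the K_4 on S has C(4, 2) = 6 edges. P[all 6 edges red] = (1/2)^6, and likewise for blue, so P[monochromatic] = 2·(1/2)^6 = 2^{1 − 6} = 1/32.
Summing: E[X] = C(46, 4) · 2^{1 − 6} = 163185 · 1/32 = 163185/32.
Numerically: E[X] ≈ 5099.5312.

E[X] = C(46,4)·2^(1−C(4,2)) = 163185/32 ≈ 5099.5312.


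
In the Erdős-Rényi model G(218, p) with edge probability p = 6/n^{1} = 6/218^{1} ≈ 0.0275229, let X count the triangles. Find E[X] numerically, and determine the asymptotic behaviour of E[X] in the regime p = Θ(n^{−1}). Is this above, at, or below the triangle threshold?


Number of potential triangles: C(218, 3) = 1703016.
Each occurs with probability p³ ≈ (0.0275229)³ ≈ 2.08489540e-05.
By linearity: E[X] = C(218, 3)·p³ ≈ 1703016 · 2.08489540e-05 ≈ 35.506102.
Here α = 1, so p = 6/n is exactly at the triangle threshold p ~ 1/n. Asymptotically E[X] → c³/6 = 6³/6 = 36 ≈ 36.000000, a bounded constant. In this regime the triangle count is asymptotically Poisson(c³/6).

E[X] ≈ 35.506102; in regime p = Θ(1/n^{1}) E[X] stays bounded (at the triangle threshold p ~ 1/n).


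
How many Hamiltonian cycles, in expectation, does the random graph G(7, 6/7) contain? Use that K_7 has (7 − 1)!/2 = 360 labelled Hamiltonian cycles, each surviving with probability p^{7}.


K_7 has (7 − 1)!/2 = 360 labelled Hamiltonian cycles.
For each such Hamiltonian cycle H, let X_H = 1 if all 7 edges of H are present in G. Then P[X_H = 1] = p^{7} = (6/7)^{7} = 279936/823543.
Summing the indicators: E[X] = Σ_H E[X_H] = 360 · p^{7} = 360 · 279936/823543 = 100776960/823543.
Numerically: E[X] ≈ 122.37.

E[X] = 360 · (6/7)^{7} = 100776960/823543 ≈ 122.37.


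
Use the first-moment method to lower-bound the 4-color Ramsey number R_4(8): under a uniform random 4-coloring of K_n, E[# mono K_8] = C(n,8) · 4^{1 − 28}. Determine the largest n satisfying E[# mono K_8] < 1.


We need C(n, 8) · 4^{1 − 28} < 1, i.e. C(n, 8) < 4^{28 − 1} = 18014398509481984.
Check values of n near the boundary:
  n = 403: C(403, 8) = 16090020602228430; 16090020602228430 < 18014398509481984? YES
  n = 404: C(404, 8) = 16415071523485570; 16415071523485570 < 18014398509481984? YES
  n = 405: C(405, 8) = 16745853821188050; 16745853821188050 < 18014398509481984? YES
  n = 406: C(406, 8) = 17082453897995850; 17082453897995850 < 18014398509481984? YES
  n = 407: C(407, 8) = 17424959239309050; 17424959239309050 < 18014398509481984? YES
  n = 408: C(408, 8) = 17773458424095231; 17773458424095231 < 18014398509481984? YES
  n = 409: C(409, 8) = 18128041135797879; 18128041135797879 < 18014398509481984? NO
The largest n with C(n, 8) < 18014398509481984 is n = 408 (where E[X] = 17773458424095231/18014398509481984 ≈ 0.98663). Hence R_4(8) > 408, i.e. R_4(8) ≥ 409.

Largest n = 408; hence R_4(8) > 408.


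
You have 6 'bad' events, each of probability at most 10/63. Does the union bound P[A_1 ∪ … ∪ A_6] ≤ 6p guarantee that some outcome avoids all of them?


Union bound: P[∪_{i=1}^{6} A_i] ≤ Σ_i P[A_i] ≤ 6·p = 6·(10/63) = 20/21.
Numerically: 20/21 ≈ 0.952.
Is 20/21 < 1? YES.
Since P[∪ A_i] ≤ 20/21 < 1, the complement has P[∩ A_i^c] ≥ 1 − 20/21 = 1/21 > 0, so some outcome avoids every A_i.

6·p = 20/21 ≈ 0.952; existence CERTIFIED by the union bound.


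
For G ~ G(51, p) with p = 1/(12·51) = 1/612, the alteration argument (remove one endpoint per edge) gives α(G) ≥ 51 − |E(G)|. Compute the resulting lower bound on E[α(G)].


E[|E(G)|] = C(51, 2)·p = 1275 · (1/612) = 25/12.
E[α(G)] ≥ n − E[|E(G)|] = 51 − 25/12 = 587/12.
Numerically: ≈ 48.9167.
(This is only a lower bound; the true E[α(G)] may be larger.)

E[α(G)] ≥ 587/12 ≈ 48.9167.


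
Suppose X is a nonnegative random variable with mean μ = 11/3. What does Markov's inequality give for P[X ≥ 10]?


μ = E[X] = 11/3, a = 10.
Markov: P[X ≥ 10] ≤ μ/a = (11/3)/10 = 11/30.
Numerically: ≈ 0.36667.
(Since a = 10 > μ = 3.66667, the bound 11/30 is < 1 and informative.)

P[X ≥ 10] ≤ 11/30 ≈ 0.36667.


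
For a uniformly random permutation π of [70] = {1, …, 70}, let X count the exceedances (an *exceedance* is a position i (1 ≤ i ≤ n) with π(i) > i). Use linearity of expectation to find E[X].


Write X = Σ_{i=1}^{70} X_i, where X_i = 1_{π(i) > i}.
For each fixed i, π(i) is uniform over {1, …, 70} (marginal of a uniform permutation), so P[π(i) > i] = (n − i)/n. Summing: Σ_{i=1}^{70} (n − i)/n = (0 + 1 + … + 69)/70 = 70(70 − 1)/(2·70) = (70 − 1)/2.
Hence E[X] = Σ_{i=1}^{70} (70 − i)/70 = 69/2 ≈ 34.500000.

E[X] = 69/2 = 34.500000.


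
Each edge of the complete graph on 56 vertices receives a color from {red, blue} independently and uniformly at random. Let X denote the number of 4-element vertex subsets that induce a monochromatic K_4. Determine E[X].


Let X = Σ_S X_S over the C(56, 4) = 367290 subsets S of size 4, where X_S = 1 if the K_4 on S is monochromatic.
For a fixed S, the K_4 on S has C(4, 2) = 6 edges. P[all 6 edges red] = (1/2)^6, and likewise for blue, so P[monochromatic] = 2·(1/2)^6 = 2^{1 − 6} = 1/32.
Summing: E[X] = C(56, 4) · 2^{1 − 6} = 367290 · 1/32 = 183645/16.
Numerically: E[X] ≈ 11477.812500.

E[X] = C(56,4)·2^(1−C(4,2)) = 183645/16 ≈ 11477.812500.


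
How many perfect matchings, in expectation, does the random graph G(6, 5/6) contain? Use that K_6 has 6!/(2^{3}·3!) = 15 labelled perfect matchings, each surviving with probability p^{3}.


K_6 has 6!/(2^{3}·3!) = 15 labelled perfect matchings.
For each such perfect matching H, let X_H = 1 if all 3 edges of H are present in G. Then P[X_H = 1] = p^{3} = (5/6)^{3} = 125/216.
Summing the indicators: E[X] = Σ_H E[X_H] = 15 · p^{3} = 15 · 125/216 = 625/72.
Numerically: E[X] ≈ 8.6806.

E[X] = 15 · (5/6)^{3} = 625/72 ≈ 8.6806.


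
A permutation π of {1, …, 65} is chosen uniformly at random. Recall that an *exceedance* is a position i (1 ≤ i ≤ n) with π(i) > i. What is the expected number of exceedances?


Write X = Σ_{i=1}^{65} X_i, where X_i = 1_{π(i) > i}.
For each fixed i, π(i) is uniform over {1, …, 65} (marginal of a uniform permutation), so P[π(i) > i] = (n − i)/n. Summing: Σ_{i=1}^{65} (n − i)/n = (0 + 1 + … + 64)/65 = 65(65 − 1)/(2·65) = (65 − 1)/2.
Hence E[X] = Σ_{i=1}^{65} (65 − i)/65 = 32 ≈ 32.000.

E[X] = 32 = 32.000.


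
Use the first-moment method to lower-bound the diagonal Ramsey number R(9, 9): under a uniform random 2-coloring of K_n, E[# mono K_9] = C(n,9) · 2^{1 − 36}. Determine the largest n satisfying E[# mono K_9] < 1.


We need C(n, 9) · 2^{1 − 36} < 1, i.e. C(n, 9) < 2^{36 − 1} = 34359738368.
Check values of n near the boundary:
  n = 62: C(62, 9) = 20286591270; 20286591270 < 34359738368? YES
  n = 63: C(63, 9) = 23667689815; 23667689815 < 34359738368? YES
  n = 64: C(64, 9) = 27540584512; 27540584512 < 34359738368? YES
  n = 65: C(65, 9) = 31966749880; 31966749880 < 34359738368? YES
  n = 66: C(66, 9) = 37014131440; 37014131440 < 34359738368? NO
  n = 67: C(67, 9) = 42757703560; 42757703560 < 34359738368? NO
The largest n with C(n, 9) < 34359738368 is n = 65 (where E[X] = 3995843735/4294967296 ≈ 0.930). Hence R(9, 9) > 65, i.e. R(9, 9) ≥ 66.

Largest n = 65; hence R(9, 9) > 65.


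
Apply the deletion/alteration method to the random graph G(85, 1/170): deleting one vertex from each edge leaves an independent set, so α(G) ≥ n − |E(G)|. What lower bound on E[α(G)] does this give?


E[|E(G)|] = C(85, 2)·p = 3570 · (1/170) = 21.
E[α(G)] ≥ n − E[|E(G)|] = 85 − 21 = 64.
Numerically: ≈ 64.000000.
(This is only a lower bound; the true E[α(G)] may be larger.)

E[α(G)] ≥ 64 ≈ 64.000000.


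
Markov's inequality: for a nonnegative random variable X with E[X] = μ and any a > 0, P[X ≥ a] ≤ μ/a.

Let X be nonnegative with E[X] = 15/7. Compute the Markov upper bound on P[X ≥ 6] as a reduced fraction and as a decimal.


μ = E[X] = 15/7, a = 6.
Markov: P[X ≥ 6] ≤ μ/a = (15/7)/6 = 5/14.
Numerically: ≈ 0.357143.
(Since a = 6 > μ = 2.142857, the bound 5/14 is < 1 and informative.)

P[X ≥ 6] ≤ 5/14 ≈ 0.357143.


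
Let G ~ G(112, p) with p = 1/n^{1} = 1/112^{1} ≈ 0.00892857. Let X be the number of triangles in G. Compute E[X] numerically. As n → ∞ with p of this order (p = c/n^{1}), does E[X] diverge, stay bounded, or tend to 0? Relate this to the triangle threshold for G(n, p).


Number of potential triangles: C(112, 3) = 227920.
Each occurs with probability p³ ≈ (0.00892857)³ ≈ 7.11780248e-07.
By linearity: E[X] = C(112, 3)·p³ ≈ 227920 · 7.11780248e-07 ≈ 0.162229.
Here α = 1, so p = 1/n is exactly at the triangle threshold p ~ 1/n. Asymptotically E[X] → c³/6 = 1³/6 = 1/6 ≈ 0.166667, a bounded constant. In this regime the triangle count is asymptotically Poisson(c³/6).

E[X] ≈ 0.162229; in regime p = Θ(1/n^{1}) E[X] stays bounded (at the triangle threshold p ~ 1/n).


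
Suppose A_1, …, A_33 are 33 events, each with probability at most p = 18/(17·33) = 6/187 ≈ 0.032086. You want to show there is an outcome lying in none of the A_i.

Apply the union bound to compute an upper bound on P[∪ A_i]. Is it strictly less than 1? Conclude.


Union bound: P[∪_{i=1}^{33} A_i] ≤ Σ_i P[A_i] ≤ 33·p = 33·(6/187) = 18/17.
Numerically: 18/17 ≈ 1.058824.
Is 18/17 < 1? NO.
Since the bound 18/17 is ≥ 1, the union bound is uninformative here; it does NOT by itself certify existence.

33·p = 18/17 ≈ 1.058824; existence NOT certified by the union bound.


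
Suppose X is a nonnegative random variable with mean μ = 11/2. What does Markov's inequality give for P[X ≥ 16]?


μ = E[X] = 11/2, a = 16.
Markov: P[X ≥ 16] ≤ μ/a = (11/2)/16 = 11/32.
Numerically: ≈ 0.34375.
(Since a = 16 > μ = 5.50000, the bound 11/32 is < 1 and informative.)

P[X ≥ 16] ≤ 11/32 ≈ 0.34375.


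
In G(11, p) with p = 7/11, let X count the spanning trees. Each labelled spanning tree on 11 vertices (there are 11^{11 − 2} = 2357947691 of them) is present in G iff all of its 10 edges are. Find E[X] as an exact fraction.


K_11 has 11^{11 − 2} = 2357947691 labelled spanning trees.
For each such spanning tree H, let X_H = 1 if all 10 edges of H are present in G. Then P[X_H = 1] = p^{10} = (7/11)^{10} = 282475249/25937424601.
By linearity of expectation: E[X] = Σ_H E[X_H] = 2357947691 · p^{10} = 2357947691 · 282475249/25937424601 = 282475249/11.
Numerically: E[X] ≈ 2.56796e+07.

E[X] = 2357947691 · (7/11)^{10} = 282475249/11 ≈ 2.56796e+07.


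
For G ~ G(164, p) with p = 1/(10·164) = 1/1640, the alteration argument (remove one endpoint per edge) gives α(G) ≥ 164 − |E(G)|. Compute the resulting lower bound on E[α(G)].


E[|E(G)|] = C(164, 2)·p = 13366 · (1/1640) = 163/20.
E[α(G)] ≥ n − E[|E(G)|] = 164 − 163/20 = 3117/20.
Numerically: ≈ 155.850.
(This is only a lower bound; the true E[α(G)] may be larger.)

E[α(G)] ≥ 3117/20 ≈ 155.850.


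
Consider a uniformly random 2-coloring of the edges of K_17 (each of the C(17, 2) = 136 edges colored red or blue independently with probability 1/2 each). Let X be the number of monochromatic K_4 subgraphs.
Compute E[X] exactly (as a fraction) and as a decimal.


Let X = Σ_S X_S over the C(17, 4) = 2380 subsets S of size 4, where X_S = 1 if the K_4 on S is monochromatic.
For a fixed S, the K_4 on S has C(4, 2) = 6 edges. P[all 6 edges red] = (1/2)^6, and likewise for blue, so P[monochromatic] = 2·(1/2)^6 = 2^{1 − 6} = 1/32.
Summing: E[X] = C(17, 4) · 2^{1 − 6} = 2380 · 1/32 = 595/8.
Numerically: E[X] ≈ 74.375.

E[X] = C(17,4)·2^(1−C(4,2)) = 595/8 ≈ 74.375.


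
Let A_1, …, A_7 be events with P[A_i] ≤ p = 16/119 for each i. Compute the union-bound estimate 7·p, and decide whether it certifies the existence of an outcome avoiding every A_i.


Union bound: P[∪_{i=1}^{7} A_i] ≤ Σ_i P[A_i] ≤ 7·p = 7·(16/119) = 16/17.
Numerically: 16/17 ≈ 0.941176.
Is 16/17 < 1? YES.
Since P[∪ A_i] ≤ 16/17 < 1, the complement has P[∩ A_i^c] ≥ 1 − 16/17 = 1/17 > 0, so some outcome avoids every A_i.

7·p = 16/17 ≈ 0.941176; existence CERTIFIED by the union bound.


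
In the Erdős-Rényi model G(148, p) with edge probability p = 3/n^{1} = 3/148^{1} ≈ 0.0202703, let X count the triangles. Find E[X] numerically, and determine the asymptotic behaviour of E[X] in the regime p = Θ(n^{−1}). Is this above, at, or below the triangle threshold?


Number of potential triangles: C(148, 3) = 529396.
Each occurs with probability p³ ≈ (0.0202703)³ ≈ 8.32872683e-06.
By linearity: E[X] = C(148, 3)·p³ ≈ 529396 · 8.32872683e-06 ≈ 4.409195.
Here α = 1, so p = 3/n is exactly at the triangle threshold p ~ 1/n. Asymptotically E[X] → c³/6 = 3³/6 = 9/2 ≈ 4.500000, a bounded constant. In this regime the triangle count is asymptotically Poisson(c³/6).

E[X] ≈ 4.409195; in regime p = Θ(1/n^{1}) E[X] stays bounded (at the triangle threshold p ~ 1/n).


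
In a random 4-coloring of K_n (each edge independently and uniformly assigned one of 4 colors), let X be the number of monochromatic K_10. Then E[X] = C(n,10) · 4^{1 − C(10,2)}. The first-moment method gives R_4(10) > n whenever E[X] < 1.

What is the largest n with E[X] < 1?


We need C(n, 10) · 4^{1 − 45} < 1, i.e. C(n, 10) < 4^{45 − 1} = 309485009821345068724781056.
Check values of n near the boundary:
  n = 2018: C(2018, 10) = 301820606687612220663963508; 301820606687612220663963508 < 309485009821345068724781056? YES
  n = 2019: C(2019, 10) = 303322949179835278009229628; 303322949179835278009229628 < 309485009821345068724781056? YES
  n = 2020: C(2020, 10) = 304832018578739931133653656; 304832018578739931133653656 < 309485009821345068724781056? YES
  n = 2021: C(2021, 10) = 306347841644770462864800616; 306347841644770462864800616 < 309485009821345068724781056? YES
  n = 2022: C(2022, 10) = 307870445231474093395937796; 307870445231474093395937796 < 309485009821345068724781056? YES
  n = 2023: C(2023, 10) = 309399856285778485315440716; 309399856285778485315440716 < 309485009821345068724781056? YES
  n = 2024: C(2024, 10) = 310936101848269937576192656; 310936101848269937576192656 < 309485009821345068724781056? NO
  n = 2025: C(2025, 10) = 312479209053472269772600560; 312479209053472269772600560 < 309485009821345068724781056? NO
The largest n with C(n, 10) < 309485009821345068724781056 is n = 2023 (where E[X] = 77349964071444621328860179/77371252455336267181195264 ≈ 1.000). Hence R_4(10) > 2023, i.e. R_4(10) ≥ 2024.

Largest n = 2023; hence R_4(10) > 2023.


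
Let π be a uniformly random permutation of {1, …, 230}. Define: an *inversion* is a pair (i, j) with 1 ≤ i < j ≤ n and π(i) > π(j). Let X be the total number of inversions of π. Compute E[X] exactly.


Write X = Σ X_I over the C(230, 2) = 26335 pairs i < j, with X_I the indicator of one inversion.
There are 26335 indicators.
For each fixed pair i < j, the values π(i) and π(j) are two distinct elements of {1, …, 230} in uniformly random order; by symmetry P[π(i) > π(j)] = 1/2.
By linearity: E[X] = 26335 · (1/2) = C(230, 2) · (1/2) = 26335/2 = 26335/2 ≈ 13167.50000.

E[X] = 26335/2 = 13167.50000.


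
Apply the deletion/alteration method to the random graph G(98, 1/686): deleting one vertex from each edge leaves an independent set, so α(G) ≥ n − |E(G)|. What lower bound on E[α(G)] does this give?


E[|E(G)|] = C(98, 2)·p = 4753 · (1/686) = 97/14.
E[α(G)] ≥ n − E[|E(G)|] = 98 − 97/14 = 1275/14.
Numerically: ≈ 91.071.
(This is only a lower bound; the true E[α(G)] may be larger.)

E[α(G)] ≥ 1275/14 ≈ 91.071.


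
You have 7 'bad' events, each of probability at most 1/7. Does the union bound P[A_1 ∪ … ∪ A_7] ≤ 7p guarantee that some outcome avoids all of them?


Union bound: P[∪_{i=1}^{7} A_i] ≤ Σ_i P[A_i] ≤ 7·p = 7·(1/7) = 1.
Numerically: 1 ≈ 1.000000.
Is 1 < 1? NO.
Since the bound 1 is ≥ 1, the union bound is uninformative here; it does NOT by itself certify existence.

7·p = 1 ≈ 1.000000; existence NOT certified by the union bound.


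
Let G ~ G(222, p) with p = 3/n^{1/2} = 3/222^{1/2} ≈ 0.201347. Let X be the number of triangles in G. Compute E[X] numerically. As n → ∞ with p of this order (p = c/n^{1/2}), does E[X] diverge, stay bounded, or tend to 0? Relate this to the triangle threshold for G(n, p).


Number of potential triangles: C(222, 3) = 1798940.
Each occurs with probability p³ ≈ (0.201347)³ ≈ 8.16270878e-03.
By linearity: E[X] = C(222, 3)·p³ ≈ 1798940 · 8.16270878e-03 ≈ 14684.223332.
Since α = 1/2 < 1, p = c/n^{1/2} ≫ 1/n is above the triangle threshold p ~ 1/n. Asymptotically E[X] ~ (c³/6)·n^{3(1−α)} = (3³/6)·n^{1.5} → ∞; triangles are abundant w.h.p.

E[X] ≈ 14684.223332; in regime p = Θ(1/n^{1/2}) E[X] diverges (above the triangle threshold p ~ 1/n).


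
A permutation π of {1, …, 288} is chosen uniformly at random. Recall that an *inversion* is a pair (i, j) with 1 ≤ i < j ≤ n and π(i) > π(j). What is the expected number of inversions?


Write X = Σ X_I over the C(288, 2) = 41328 pairs i < j, with X_I the indicator of one inversion.
There are 41328 indicators.
For each fixed pair i < j, the values π(i) and π(j) are two distinct elements of {1, …, 288} in uniformly random order; by symmetry P[π(i) > π(j)] = 1/2.
By linearity: E[X] = 41328 · (1/2) = C(288, 2) · (1/2) = 41328/2 = 20664 ≈ 20664.000000.

E[X] = 20664 = 20664.000000.


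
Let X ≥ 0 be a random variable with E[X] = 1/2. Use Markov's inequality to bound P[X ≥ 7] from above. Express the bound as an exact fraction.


μ = E[X] = 1/2, a = 7.
Markov: P[X ≥ 7] ≤ μ/a = (1/2)/7 = 1/14.
Numerically: ≈ 0.0714.
(Since a = 7 > μ = 0.5000, the bound 1/14 is < 1 and informative.)

P[X ≥ 7] ≤ 1/14 ≈ 0.0714.


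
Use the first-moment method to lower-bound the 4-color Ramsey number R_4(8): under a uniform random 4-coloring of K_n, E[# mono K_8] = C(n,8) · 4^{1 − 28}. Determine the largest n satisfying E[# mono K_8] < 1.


We need C(n, 8) · 4^{1 − 28} < 1, i.e. C(n, 8) < 4^{28 − 1} = 18014398509481984.
Check values of n near the boundary:
  n = 403: C(403, 8) = 16090020602228430; 16090020602228430 < 18014398509481984? YES
  n = 404: C(404, 8) = 16415071523485570; 16415071523485570 < 18014398509481984? YES
  n = 405: C(405, 8) = 16745853821188050; 16745853821188050 < 18014398509481984? YES
  n = 406: C(406, 8) = 17082453897995850; 17082453897995850 < 18014398509481984? YES
  n = 407: C(407, 8) = 17424959239309050; 17424959239309050 < 18014398509481984? YES
  n = 408: C(408, 8) = 17773458424095231; 17773458424095231 < 18014398509481984? YES
  n = 409: C(409, 8) = 18128041135797879; 18128041135797879 < 18014398509481984? NO
  n = 410: C(410, 8) = 18488798173326195; 18488798173326195 < 18014398509481984? NO
  n = 411: C(411, 8) = 18855821462126715; 18855821462126715 < 18014398509481984? NO
The largest n with C(n, 8) < 18014398509481984 is n = 408 (where E[X] = 17773458424095231/18014398509481984 ≈ 0.9866). Hence R_4(8) > 408, i.e. R_4(8) ≥ 409.

Largest n = 408; hence R_4(8) > 408.


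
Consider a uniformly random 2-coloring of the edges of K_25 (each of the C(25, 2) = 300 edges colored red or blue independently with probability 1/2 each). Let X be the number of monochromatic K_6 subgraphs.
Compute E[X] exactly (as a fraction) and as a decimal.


Let X = Σ_S X_S over the C(25, 6) = 177100 subsets S of size 6, where X_S = 1 if the K_6 on S is monochromatic.
For a fixed S, the K_6 on S has C(6, 2) = 15 edges. P[all 15 edges red] = (1/2)^15, and likewise for blue, so P[monochromatic] = 2·(1/2)^15 = 2^{1 − 15} = 1/16384.
Summing: E[X] = C(25, 6) · 2^{1 − 15} = 177100 · 1/16384 = 44275/4096.
Numerically: E[X] ≈ 10.80933.

E[X] = C(25,6)·2^(1−C(6,2)) = 44275/4096 ≈ 10.80933.


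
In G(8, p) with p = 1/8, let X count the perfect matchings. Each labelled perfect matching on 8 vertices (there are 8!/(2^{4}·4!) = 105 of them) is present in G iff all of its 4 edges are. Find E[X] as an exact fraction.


K_8 has 8!/(2^{4}·4!) = 105 labelled perfect matchings.
For each such perfect matching H, let X_H = 1 if all 4 edges of H are present in G. Then P[X_H = 1] = p^{4} = (1/8)^{4} = 1/4096.
By linearity of expectation: E[X] = Σ_H E[X_H] = 105 · p^{4} = 105 · 1/4096 = 105/4096.
Numerically: E[X] ≈ 0.02563.

E[X] = 105 · (1/8)^{4} = 105/4096 ≈ 0.02563.


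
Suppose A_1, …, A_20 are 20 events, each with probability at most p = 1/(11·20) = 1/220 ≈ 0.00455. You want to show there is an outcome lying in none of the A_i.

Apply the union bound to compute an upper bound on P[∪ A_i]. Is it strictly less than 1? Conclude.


Union bound: P[∪_{i=1}^{20} A_i] ≤ Σ_i P[A_i] ≤ 20·p = 20·(1/220) = 1/11.
Numerically: 1/11 ≈ 0.09091.
Is 1/11 < 1? YES.
Since P[∪ A_i] ≤ 1/11 < 1, the complement has P[∩ A_i^c] ≥ 1 − 1/11 = 10/11 > 0, so some outcome avoids every A_i.

20·p = 1/11 ≈ 0.09091; existence CERTIFIED by the union bound.


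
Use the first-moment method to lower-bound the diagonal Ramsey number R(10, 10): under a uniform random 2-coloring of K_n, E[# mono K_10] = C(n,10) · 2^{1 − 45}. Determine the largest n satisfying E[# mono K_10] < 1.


We need C(n, 10) · 2^{1 − 45} < 1, i.e. C(n, 10) < 2^{45 − 1} = 17592186044416.
Check values of n near the boundary:
  n = 98: C(98, 10) = 14005614014756; 14005614014756 < 17592186044416? YES
  n = 99: C(99, 10) = 15579278510796; 15579278510796 < 17592186044416? YES
  n = 100: C(100, 10) = 17310309456440; 17310309456440 < 17592186044416? YES
  n = 101: C(101, 10) = 19212541264840; 19212541264840 < 17592186044416? NO
The largest n with C(n, 10) < 17592186044416 is n = 100 (where E[X] = 2163788682055/2199023255552 ≈ 0.984). Hence R(10, 10) > 100, i.e. R(10, 10) ≥ 101.

Largest n = 100; hence R(10, 10) > 100.


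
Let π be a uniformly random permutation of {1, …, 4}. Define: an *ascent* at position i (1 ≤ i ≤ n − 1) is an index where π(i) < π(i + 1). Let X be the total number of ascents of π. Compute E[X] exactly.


Write X = Σ X_I over i = 1, …, 3, with X_I the indicator of one ascent.
There are 3 indicators.
For each fixed i, the pair (π(i), π(i+1)) is a uniformly random ordered pair of distinct values from {1, …, 4}; by symmetry P[π(i) < π(i+1)] = 1/2.
By linearity: E[X] = 3 · (1/2) = (4 − 1) · (1/2) = 3/2 ≈ 1.5000.

E[X] = 3/2 = 1.5000.


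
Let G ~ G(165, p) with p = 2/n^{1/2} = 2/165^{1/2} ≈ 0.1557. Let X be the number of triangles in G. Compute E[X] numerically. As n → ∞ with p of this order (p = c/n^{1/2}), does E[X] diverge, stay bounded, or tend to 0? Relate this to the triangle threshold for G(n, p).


Number of potential triangles: C(165, 3) = 735130.
Each occurs with probability p³ ≈ (0.1557)³ ≈ 3.77454034e-03.
By linearity: E[X] = C(165, 3)·p³ ≈ 735130 · 3.77454034e-03 ≈ 2774.777837.
Since α = 1/2 < 1, p = c/n^{1/2} ≫ 1/n is above the triangle threshold p ~ 1/n. Asymptotically E[X] ~ (c³/6)·n^{3(1−α)} = (2³/6)·n^{1.5} → ∞; triangles are abundant w.h.p.

E[X] ≈ 2774.777837; in regime p = Θ(1/n^{1/2}) E[X] diverges (above the triangle threshold p ~ 1/n).


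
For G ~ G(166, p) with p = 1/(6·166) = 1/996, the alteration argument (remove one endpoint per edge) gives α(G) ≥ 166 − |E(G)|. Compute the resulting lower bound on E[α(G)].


E[|E(G)|] = C(166, 2)·p = 13695 · (1/996) = 55/4.
E[α(G)] ≥ n − E[|E(G)|] = 166 − 55/4 = 609/4.
Numerically: ≈ 152.25000.
(This is only a lower bound; the true E[α(G)] may be larger.)

E[α(G)] ≥ 609/4 ≈ 152.25000.


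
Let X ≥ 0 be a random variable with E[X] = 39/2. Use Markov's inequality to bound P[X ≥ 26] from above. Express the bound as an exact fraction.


μ = E[X] = 39/2, a = 26.
Markov: P[X ≥ 26] ≤ μ/a = (39/2)/26 = 3/4.
Numerically: ≈ 0.750000.
(Since a = 26 > μ = 19.500000, the bound 3/4 is < 1 and informative.)

P[X ≥ 26] ≤ 3/4 ≈ 0.750000.


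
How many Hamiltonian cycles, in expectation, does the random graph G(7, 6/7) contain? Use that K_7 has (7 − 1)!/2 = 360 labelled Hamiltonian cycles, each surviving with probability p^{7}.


K_7 has (7 − 1)!/2 = 360 labelled Hamiltonian cycles.
For each such Hamiltonian cycle H, let X_H = 1 if all 7 edges of H are present in G. Then P[X_H = 1] = p^{7} = (6/7)^{7} = 279936/823543.
By linearity of expectation: E[X] = Σ_H E[X_H] = 360 · p^{7} = 360 · 279936/823543 = 100776960/823543.
Numerically: E[X] ≈ 122.37.

E[X] = 360 · (6/7)^{7} = 100776960/823543 ≈ 122.37.


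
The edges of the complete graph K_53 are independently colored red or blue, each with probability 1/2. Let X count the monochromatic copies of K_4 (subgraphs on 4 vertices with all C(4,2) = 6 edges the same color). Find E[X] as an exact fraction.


Let X = Σ_S X_S over the C(53, 4) = 292825 subsets S of size 4, where X_S = 1 if the K_4 on S is monochromatic.
For a fixed S, the K_4 on S has C(4, 2) = 6 edges. P[all 6 edges red] = (1/2)^6, and likewise for blue, so P[monochromatic] = 2·(1/2)^6 = 2^{1 − 6} = 1/32.
By linearity of expectation: E[X] = C(53, 4) · 2^{1 − 6} = 292825 · 1/32 = 292825/32.
Numerically: E[X] ≈ 9150.7812.

E[X] = C(53,4)·2^(1−C(4,2)) = 292825/32 ≈ 9150.7812.


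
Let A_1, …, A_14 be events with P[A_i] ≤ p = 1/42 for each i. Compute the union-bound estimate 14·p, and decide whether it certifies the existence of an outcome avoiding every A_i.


Union bound: P[∪_{i=1}^{14} A_i] ≤ Σ_i P[A_i] ≤ 14·p = 14·(1/42) = 1/3.
Numerically: 1/3 ≈ 0.33333.
Is 1/3 < 1? YES.
Since P[∪ A_i] ≤ 1/3 < 1, the complement has P[∩ A_i^c] ≥ 1 − 1/3 = 2/3 > 0, so some outcome avoids every A_i.

14·p = 1/3 ≈ 0.33333; existence CERTIFIED by the union bound.


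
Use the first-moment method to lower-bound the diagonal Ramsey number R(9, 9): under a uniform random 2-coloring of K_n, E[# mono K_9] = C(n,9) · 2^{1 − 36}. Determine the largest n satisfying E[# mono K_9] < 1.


We need C(n, 9) · 2^{1 − 36} < 1, i.e. C(n, 9) < 2^{36 − 1} = 34359738368.
Check values of n near the boundary:
  n = 64: C(64, 9) = 27540584512; 27540584512 < 34359738368? YES
  n = 65: C(65, 9) = 31966749880; 31966749880 < 34359738368? YES
  n = 66: C(66, 9) = 37014131440; 37014131440 < 34359738368? NO
  n = 67: C(67, 9) = 42757703560; 42757703560 < 34359738368? NO
  n = 68: C(68, 9) = 49280065120; 49280065120 < 34359738368? NO
The largest n with C(n, 9) < 34359738368 is n = 65 (where E[X] = 3995843735/4294967296 ≈ 0.930355). Hence R(9, 9) > 65, i.e. R(9, 9) ≥ 66.

Largest n = 65; hence R(9, 9) > 65.


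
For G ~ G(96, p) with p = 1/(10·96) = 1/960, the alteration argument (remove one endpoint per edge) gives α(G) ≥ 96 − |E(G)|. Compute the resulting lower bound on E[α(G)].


E[|E(G)|] = C(96, 2)·p = 4560 · (1/960) = 19/4.
E[α(G)] ≥ n − E[|E(G)|] = 96 − 19/4 = 365/4.
Numerically: ≈ 91.250.
(This is only a lower bound; the true E[α(G)] may be larger.)

E[α(G)] ≥ 365/4 ≈ 91.250.


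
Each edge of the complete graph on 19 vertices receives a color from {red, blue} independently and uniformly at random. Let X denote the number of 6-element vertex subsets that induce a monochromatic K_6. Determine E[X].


Let X = Σ_S X_S over the C(19, 6) = 27132 subsets S of size 6, where X_S = 1 if the K_6 on S is monochromatic.
For a fixed S, the K_6 on S has C(6, 2) = 15 edges. P[all 15 edges red] = (1/2)^15, and likewise for blue, so P[monochromatic] = 2·(1/2)^15 = 2^{1 − 15} = 1/16384.
By linearity of expectation: E[X] = C(19, 6) · 2^{1 − 15} = 27132 · 1/16384 = 6783/4096.
Numerically: E[X] ≈ 1.656006.

E[X] = C(19,6)·2^(1−C(6,2)) = 6783/4096 ≈ 1.656006.


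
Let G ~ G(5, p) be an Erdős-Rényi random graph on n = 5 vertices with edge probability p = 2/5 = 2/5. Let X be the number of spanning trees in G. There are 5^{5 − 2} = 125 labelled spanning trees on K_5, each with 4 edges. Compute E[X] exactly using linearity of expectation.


K_5 has 5^{5 − 2} = 125 labelled spanning trees.
For each such spanning tree H, let X_H = 1 if all 4 edges of H are present in G. Then P[X_H = 1] = p^{4} = (2/5)^{4} = 16/625.
By linearity: E[X] = Σ_H E[X_H] = 125 · p^{4} = 125 · 16/625 = 16/5.
Numerically: E[X] ≈ 3.2.

E[X] = 125 · (2/5)^{4} = 16/5 ≈ 3.2.


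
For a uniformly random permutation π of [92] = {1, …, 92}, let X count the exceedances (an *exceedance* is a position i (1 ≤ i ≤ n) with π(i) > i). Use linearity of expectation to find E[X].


Write X = Σ_{i=1}^{92} X_i, where X_i = 1_{π(i) > i}.
For each fixed i, π(i) is uniform over {1, …, 92} (marginal of a uniform permutation), so P[π(i) > i] = (n − i)/n. Summing: Σ_{i=1}^{92} (n − i)/n = (0 + 1 + … + 91)/92 = 92(92 − 1)/(2·92) = (92 − 1)/2.
Hence E[X] = Σ_{i=1}^{92} (92 − i)/92 = 91/2 ≈ 45.500000.

E[X] = 91/2 = 45.500000.


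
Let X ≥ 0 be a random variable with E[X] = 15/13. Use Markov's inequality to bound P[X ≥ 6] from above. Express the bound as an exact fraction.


μ = E[X] = 15/13, a = 6.
Markov: P[X ≥ 6] ≤ μ/a = (15/13)/6 = 5/26.
Numerically: ≈ 0.19231.
(Since a = 6 > μ = 1.15385, the bound 5/26 is < 1 and informative.)

P[X ≥ 6] ≤ 5/26 ≈ 0.19231.


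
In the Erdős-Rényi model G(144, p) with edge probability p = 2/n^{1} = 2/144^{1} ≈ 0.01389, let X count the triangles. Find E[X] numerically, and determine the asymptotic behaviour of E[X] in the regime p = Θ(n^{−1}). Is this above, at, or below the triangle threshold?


Number of potential triangles: C(144, 3) = 487344.
Each occurs with probability p³ ≈ (0.01389)³ ≈ 2.679184e-06.
By linearity: E[X] = C(144, 3)·p³ ≈ 487344 · 2.679184e-06 ≈ 1.3057.
Here α = 1, so p = 2/n is exactly at the triangle threshold p ~ 1/n. Asymptotically E[X] → c³/6 = 2³/6 = 4/3 ≈ 1.3333, a bounded constant. In this regime the triangle count is asymptotically Poisson(c³/6).

E[X] ≈ 1.3057; in regime p = Θ(1/n^{1}) E[X] stays bounded (at the triangle threshold p ~ 1/n).


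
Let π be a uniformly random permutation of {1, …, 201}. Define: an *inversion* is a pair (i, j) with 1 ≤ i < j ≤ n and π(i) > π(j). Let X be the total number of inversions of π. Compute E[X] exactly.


Write X = Σ X_I over the C(201, 2) = 20100 pairs i < j, with X_I the indicator of one inversion.
There are 20100 indicators.
For each fixed pair i < j, the values π(i) and π(j) are two distinct elements of {1, …, 201} in uniformly random order; by symmetry P[π(i) > π(j)] = 1/2.
By linearity: E[X] = 20100 · (1/2) = C(201, 2) · (1/2) = 20100/2 = 10050 ≈ 10050.000000.

E[X] = 10050 = 10050.000000.


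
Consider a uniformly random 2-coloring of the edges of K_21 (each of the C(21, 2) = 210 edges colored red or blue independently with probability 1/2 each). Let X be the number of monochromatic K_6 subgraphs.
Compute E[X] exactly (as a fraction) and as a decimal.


Let X = Σ_S X_S over the C(21, 6) = 54264 subsets S of size 6, where X_S = 1 if the K_6 on S is monochromatic.
For a fixed S, the K_6 on S has C(6, 2) = 15 edges. P[all 15 edges red] = (1/2)^15, and likewise for blue, so P[monochromatic] = 2·(1/2)^15 = 2^{1 − 15} = 1/16384.
By linearity of expectation: E[X] = C(21, 6) · 2^{1 − 15} = 54264 · 1/16384 = 6783/2048.
Numerically: E[X] ≈ 3.31201.

E[X] = C(21,6)·2^(1−C(6,2)) = 6783/2048 ≈ 3.31201.


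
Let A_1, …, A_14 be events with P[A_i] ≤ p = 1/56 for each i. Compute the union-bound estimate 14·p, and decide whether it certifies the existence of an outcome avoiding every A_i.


Union bound: P[∪_{i=1}^{14} A_i] ≤ Σ_i P[A_i] ≤ 14·p = 14·(1/56) = 1/4.
Numerically: 1/4 ≈ 0.250.
Is 1/4 < 1? YES.
Since P[∪ A_i] ≤ 1/4 < 1, the complement has P[∩ A_i^c] ≥ 1 − 1/4 = 3/4 > 0, so some outcome avoids every A_i.

14·p = 1/4 ≈ 0.250; existence CERTIFIED by the union bound.


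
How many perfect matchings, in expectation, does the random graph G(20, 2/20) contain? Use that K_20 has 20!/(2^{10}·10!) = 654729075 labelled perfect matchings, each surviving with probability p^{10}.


K_20 has 20!/(2^{10}·10!) = 654729075 labelled perfect matchings.
For each such perfect matching H, let X_H = 1 if all 10 edges of H are present in G. Then P[X_H = 1] = p^{10} = (1/10)^{10} = 1/10000000000.
By linearity of expectation: E[X] = Σ_H E[X_H] = 654729075 · p^{10} = 654729075 · 1/10000000000 = 26189163/400000000.
Numerically: E[X] ≈ 0.0655.

E[X] = 654729075 · (1/10)^{10} = 26189163/400000000 ≈ 0.0655.
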